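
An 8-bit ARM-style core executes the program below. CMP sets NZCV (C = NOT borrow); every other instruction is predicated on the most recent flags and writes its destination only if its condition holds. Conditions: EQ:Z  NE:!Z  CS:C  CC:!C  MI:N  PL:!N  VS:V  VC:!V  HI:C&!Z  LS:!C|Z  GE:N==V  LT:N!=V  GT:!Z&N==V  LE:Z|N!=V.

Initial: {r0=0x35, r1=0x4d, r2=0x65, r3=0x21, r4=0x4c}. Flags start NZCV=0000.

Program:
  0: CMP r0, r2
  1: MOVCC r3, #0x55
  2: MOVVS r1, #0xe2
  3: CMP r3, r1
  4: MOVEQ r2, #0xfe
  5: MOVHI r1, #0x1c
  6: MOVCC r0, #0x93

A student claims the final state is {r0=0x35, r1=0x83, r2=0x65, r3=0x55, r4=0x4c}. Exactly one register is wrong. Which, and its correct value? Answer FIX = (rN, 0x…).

0: ✓ CMP  NZCV=1000
1: ✓ MOVCC  r3←0x55
2: · MOVVS
3: ✓ CMP  NZCV=0010
4: · MOVEQ
5: ✓ MOVHI  r1←0x1c
6: · MOVCC

FIX = (r1, 0x1c)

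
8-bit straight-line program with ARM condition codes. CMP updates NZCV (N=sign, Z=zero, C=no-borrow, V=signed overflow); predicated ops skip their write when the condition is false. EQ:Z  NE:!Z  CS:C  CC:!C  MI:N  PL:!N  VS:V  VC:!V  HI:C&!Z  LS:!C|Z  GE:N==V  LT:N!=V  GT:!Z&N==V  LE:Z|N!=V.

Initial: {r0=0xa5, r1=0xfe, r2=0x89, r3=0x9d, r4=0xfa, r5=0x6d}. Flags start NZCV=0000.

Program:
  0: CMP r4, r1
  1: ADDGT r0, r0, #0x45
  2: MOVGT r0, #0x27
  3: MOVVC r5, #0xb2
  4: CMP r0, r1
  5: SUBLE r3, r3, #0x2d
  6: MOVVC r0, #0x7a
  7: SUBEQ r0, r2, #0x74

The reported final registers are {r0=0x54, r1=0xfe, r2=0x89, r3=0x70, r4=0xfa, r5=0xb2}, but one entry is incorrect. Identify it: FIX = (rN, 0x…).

FIX = (r0, 0x7a)

0: ✓ CMP  NZCV=1000
1: · ADDGT
2: · MOVGT
3: ✓ MOVVC  r5←0xb2
4: ✓ CMP  NZCV=1000
5: ✓ SUBLE  r3←0x70
6: ✓ MOVVC  r0←0x7a
7: · SUBEQ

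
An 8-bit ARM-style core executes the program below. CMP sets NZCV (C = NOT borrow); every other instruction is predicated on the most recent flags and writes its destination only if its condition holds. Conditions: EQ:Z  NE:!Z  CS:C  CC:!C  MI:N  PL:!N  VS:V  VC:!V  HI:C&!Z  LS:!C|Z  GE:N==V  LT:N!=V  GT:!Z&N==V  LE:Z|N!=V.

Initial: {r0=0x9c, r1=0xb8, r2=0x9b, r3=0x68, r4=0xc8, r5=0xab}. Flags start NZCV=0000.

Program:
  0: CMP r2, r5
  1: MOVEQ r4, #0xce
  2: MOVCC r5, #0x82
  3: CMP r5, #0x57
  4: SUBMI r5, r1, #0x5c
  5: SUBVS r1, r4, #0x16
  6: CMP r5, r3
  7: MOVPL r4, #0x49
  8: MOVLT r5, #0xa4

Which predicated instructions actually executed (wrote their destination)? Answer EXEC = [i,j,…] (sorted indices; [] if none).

0: ✓ CMP  NZCV=1000
1: · MOVEQ
2: ✓ MOVCC  r5←0x82
3: ✓ CMP  NZCV=0011
4: · SUBMI
5: ✓ SUBVS  r1←0xb2
6: ✓ CMP  NZCV=0011
7: ✓ MOVPL  r4←0x49
8: ✓ MOVLT  r5←0xa4

EXEC = [2,5,7,8]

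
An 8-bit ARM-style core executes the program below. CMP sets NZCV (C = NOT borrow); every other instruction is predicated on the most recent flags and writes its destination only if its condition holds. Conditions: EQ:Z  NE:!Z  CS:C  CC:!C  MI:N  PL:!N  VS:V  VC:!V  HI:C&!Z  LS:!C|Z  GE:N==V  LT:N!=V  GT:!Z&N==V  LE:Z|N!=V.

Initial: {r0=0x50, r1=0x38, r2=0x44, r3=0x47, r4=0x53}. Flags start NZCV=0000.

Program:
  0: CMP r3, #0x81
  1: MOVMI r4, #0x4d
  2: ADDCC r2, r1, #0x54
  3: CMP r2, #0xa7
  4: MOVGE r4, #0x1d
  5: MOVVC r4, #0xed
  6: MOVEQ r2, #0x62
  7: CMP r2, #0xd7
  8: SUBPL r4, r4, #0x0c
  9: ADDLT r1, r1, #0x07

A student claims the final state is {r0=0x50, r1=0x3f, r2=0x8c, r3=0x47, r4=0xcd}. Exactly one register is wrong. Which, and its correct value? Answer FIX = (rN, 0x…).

[0] flags=1001 → (cmp)
[1] flags=1001 MI?T → r4=0x4d
[2] flags=1001 CC?T → r2=0x8c
[3] flags=1000 → (cmp)
[4] flags=1000 GE?F → skip
[5] flags=1000 VC?T → r4=0xed
[6] flags=1000 EQ?F → skip
[7] flags=1000 → (cmp)
[8] flags=1000 PL?F → skip
[9] flags=1000 LT?T → r1=0x3f

FIX = (r4, 0xed)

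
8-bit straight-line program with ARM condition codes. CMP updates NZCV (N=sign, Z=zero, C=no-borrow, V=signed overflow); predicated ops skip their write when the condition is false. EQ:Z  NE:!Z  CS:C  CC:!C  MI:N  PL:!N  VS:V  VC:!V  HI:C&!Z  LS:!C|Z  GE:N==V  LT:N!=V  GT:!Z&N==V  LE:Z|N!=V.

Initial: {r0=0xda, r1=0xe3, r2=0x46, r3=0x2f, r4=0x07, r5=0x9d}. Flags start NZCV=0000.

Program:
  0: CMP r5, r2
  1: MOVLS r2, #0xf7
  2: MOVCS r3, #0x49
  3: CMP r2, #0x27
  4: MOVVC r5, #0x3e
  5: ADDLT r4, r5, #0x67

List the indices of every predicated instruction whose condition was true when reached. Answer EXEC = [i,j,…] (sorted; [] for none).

[0] flags=0011 → (cmp)
[1] flags=0011 LS?F → skip
[2] flags=0011 CS?T → r3=0x49
[3] flags=0010 → (cmp)
[4] flags=0010 VC?T → r5=0x3e
[5] flags=0010 LT?F → skip

EXEC = [2,4]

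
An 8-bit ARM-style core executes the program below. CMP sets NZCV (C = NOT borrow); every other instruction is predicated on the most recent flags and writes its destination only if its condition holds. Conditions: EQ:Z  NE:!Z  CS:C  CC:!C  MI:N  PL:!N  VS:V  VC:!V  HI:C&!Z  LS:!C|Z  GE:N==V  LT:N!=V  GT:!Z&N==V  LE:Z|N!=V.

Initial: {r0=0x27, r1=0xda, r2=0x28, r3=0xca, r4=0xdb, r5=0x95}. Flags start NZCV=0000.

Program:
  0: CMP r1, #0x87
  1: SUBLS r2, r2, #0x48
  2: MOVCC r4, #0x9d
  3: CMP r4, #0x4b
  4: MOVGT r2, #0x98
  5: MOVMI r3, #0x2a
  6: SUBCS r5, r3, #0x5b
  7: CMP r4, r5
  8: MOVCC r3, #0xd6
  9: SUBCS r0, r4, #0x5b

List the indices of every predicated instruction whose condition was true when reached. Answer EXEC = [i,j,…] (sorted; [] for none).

EXEC = [5,6,9]

0: ✓ CMP  NZCV=0010
1: · SUBLS
2: · MOVCC
3: ✓ CMP  NZCV=1010
4: · MOVGT
5: ✓ MOVMI  r3←0x2a
6: ✓ SUBCS  r5←0xcf
7: ✓ CMP  NZCV=0010
8: · MOVCC
9: ✓ SUBCS  r0←0x80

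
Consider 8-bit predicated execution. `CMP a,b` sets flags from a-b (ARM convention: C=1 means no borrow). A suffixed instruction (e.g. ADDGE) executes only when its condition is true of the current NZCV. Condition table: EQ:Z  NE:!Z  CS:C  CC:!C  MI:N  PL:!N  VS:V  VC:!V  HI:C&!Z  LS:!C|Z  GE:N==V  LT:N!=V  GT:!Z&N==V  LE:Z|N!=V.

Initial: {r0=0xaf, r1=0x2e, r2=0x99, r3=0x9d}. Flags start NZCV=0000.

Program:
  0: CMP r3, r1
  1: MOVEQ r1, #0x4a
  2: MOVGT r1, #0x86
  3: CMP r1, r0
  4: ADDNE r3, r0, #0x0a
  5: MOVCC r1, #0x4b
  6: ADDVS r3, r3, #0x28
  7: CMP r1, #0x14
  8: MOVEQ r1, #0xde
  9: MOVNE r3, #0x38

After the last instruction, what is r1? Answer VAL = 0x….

[0] flags=0011 → (cmp)
[1] flags=0011 EQ?F → skip
[2] flags=0011 GT?F → skip
[3] flags=0000 → (cmp)
[4] flags=0000 NE?T → r3=0xb9
[5] flags=0000 CC?T → r1=0x4b
[6] flags=0000 VS?F → skip
[7] flags=0010 → (cmp)
[8] flags=0010 EQ?F → skip
[9] flags=0010 NE?T → r3=0x38

VAL = 0x4b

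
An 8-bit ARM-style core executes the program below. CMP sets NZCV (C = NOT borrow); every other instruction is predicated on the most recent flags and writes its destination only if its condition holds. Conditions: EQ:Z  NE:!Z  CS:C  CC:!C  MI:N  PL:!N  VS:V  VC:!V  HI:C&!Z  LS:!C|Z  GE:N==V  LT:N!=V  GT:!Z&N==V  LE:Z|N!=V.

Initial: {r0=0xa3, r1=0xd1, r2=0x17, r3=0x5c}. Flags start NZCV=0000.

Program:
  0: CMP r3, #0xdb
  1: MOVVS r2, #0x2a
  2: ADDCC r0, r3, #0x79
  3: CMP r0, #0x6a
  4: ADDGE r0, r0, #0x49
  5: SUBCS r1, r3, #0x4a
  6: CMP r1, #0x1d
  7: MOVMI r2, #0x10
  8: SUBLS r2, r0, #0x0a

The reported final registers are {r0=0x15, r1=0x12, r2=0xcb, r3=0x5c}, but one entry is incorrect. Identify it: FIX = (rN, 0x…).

0: ✓ CMP  NZCV=1001
1: ✓ MOVVS  r2←0x2a
2: ✓ ADDCC  r0←0xd5
3: ✓ CMP  NZCV=0011
4: · ADDGE
5: ✓ SUBCS  r1←0x12
6: ✓ CMP  NZCV=1000
7: ✓ MOVMI  r2←0x10
8: ✓ SUBLS  r2←0xcb

FIX = (r0, 0xd5)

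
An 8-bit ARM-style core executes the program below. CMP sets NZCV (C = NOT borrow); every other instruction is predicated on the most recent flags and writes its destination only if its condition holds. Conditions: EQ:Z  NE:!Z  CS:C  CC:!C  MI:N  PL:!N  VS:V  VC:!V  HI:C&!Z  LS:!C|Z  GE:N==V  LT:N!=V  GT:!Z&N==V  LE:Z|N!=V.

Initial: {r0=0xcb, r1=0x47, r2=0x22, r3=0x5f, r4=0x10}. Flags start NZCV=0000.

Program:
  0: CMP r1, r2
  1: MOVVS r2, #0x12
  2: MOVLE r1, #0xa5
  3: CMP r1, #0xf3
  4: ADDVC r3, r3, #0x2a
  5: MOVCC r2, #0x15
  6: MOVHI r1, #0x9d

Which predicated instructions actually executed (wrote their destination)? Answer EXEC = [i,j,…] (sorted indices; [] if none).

EXEC = [4,5]

0: ✓ CMP  NZCV=0010
1: · MOVVS
2: · MOVLE
3: ✓ CMP  NZCV=0000
4: ✓ ADDVC  r3←0x89
5: ✓ MOVCC  r2←0x15
6: · MOVHI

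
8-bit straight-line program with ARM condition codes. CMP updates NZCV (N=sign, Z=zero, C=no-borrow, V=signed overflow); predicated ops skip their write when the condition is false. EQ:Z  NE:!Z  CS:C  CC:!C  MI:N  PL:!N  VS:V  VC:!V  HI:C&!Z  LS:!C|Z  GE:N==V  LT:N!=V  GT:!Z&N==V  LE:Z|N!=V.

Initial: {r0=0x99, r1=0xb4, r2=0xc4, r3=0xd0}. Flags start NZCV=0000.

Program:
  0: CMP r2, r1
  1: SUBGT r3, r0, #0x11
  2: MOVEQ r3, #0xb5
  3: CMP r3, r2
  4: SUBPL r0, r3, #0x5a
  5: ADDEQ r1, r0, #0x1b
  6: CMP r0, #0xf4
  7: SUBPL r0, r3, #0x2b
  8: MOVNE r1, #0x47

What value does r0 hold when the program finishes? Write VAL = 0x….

[0] flags=0010 → (cmp)
[1] flags=0010 GT?T → r3=0x88
[2] flags=0010 EQ?F → skip
[3] flags=1000 → (cmp)
[4] flags=1000 PL?F → skip
[5] flags=1000 EQ?F → skip
[6] flags=1000 → (cmp)
[7] flags=1000 PL?F → skip
[8] flags=1000 NE?T → r1=0x47

VAL = 0x99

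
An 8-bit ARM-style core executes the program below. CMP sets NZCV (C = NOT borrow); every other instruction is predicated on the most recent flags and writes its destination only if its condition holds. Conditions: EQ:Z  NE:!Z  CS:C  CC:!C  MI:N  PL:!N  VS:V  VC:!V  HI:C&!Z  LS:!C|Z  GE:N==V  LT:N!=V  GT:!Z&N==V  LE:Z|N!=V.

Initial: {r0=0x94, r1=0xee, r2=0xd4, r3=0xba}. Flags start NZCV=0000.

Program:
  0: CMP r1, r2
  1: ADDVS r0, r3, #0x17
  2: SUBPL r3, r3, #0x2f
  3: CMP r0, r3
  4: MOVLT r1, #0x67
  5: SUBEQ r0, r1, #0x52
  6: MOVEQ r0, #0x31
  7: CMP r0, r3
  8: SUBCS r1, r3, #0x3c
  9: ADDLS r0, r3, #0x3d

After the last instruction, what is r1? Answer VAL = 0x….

[0] flags=0010 → (cmp)
[1] flags=0010 VS?F → skip
[2] flags=0010 PL?T → r3=0x8b
[3] flags=0010 → (cmp)
[4] flags=0010 LT?F → skip
[5] flags=0010 EQ?F → skip
[6] flags=0010 EQ?F → skip
[7] flags=0010 → (cmp)
[8] flags=0010 CS?T → r1=0x4f
[9] flags=0010 LS?F → skip

VAL = 0x4f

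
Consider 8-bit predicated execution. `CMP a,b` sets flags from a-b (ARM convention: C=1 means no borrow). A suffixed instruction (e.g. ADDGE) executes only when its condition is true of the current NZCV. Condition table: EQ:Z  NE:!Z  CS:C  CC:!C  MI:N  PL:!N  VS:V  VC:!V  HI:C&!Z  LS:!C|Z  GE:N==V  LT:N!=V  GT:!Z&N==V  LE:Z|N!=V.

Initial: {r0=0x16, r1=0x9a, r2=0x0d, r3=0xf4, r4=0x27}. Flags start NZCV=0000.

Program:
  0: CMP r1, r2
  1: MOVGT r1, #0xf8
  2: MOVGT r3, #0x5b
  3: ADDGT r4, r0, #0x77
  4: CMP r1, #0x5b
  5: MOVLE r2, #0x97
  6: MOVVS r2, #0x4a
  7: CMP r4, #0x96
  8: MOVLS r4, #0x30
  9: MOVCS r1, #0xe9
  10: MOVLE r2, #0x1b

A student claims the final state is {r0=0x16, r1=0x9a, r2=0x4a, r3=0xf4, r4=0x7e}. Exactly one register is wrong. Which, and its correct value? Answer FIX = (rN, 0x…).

FIX = (r4, 0x30)

0: ✓ CMP  NZCV=1010
1: · MOVGT
2: · MOVGT
3: · ADDGT
4: ✓ CMP  NZCV=0011
5: ✓ MOVLE  r2←0x97
6: ✓ MOVVS  r2←0x4a
7: ✓ CMP  NZCV=1001
8: ✓ MOVLS  r4←0x30
9: · MOVCS
10: · MOVLE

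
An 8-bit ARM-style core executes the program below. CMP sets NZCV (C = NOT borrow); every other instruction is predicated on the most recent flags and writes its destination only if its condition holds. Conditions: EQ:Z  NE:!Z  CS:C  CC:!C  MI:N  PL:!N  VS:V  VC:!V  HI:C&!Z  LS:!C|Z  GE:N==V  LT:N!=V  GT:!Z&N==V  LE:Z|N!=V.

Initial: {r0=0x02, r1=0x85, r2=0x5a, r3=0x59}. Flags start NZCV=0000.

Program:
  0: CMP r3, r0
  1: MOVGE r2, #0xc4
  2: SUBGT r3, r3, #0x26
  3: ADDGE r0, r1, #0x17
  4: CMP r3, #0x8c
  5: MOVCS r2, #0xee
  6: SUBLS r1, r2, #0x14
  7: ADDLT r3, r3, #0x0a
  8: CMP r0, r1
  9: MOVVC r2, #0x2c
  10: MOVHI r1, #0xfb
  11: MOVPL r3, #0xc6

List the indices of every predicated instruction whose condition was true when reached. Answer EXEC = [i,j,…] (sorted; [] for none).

EXEC = [1,2,3,6,9]

0: ✓ CMP  NZCV=0010
1: ✓ MOVGE  r2←0xc4
2: ✓ SUBGT  r3←0x33
3: ✓ ADDGE  r0←0x9c
4: ✓ CMP  NZCV=1001
5: · MOVCS
6: ✓ SUBLS  r1←0xb0
7: · ADDLT
8: ✓ CMP  NZCV=1000
9: ✓ MOVVC  r2←0x2c
10: · MOVHI
11: · MOVPL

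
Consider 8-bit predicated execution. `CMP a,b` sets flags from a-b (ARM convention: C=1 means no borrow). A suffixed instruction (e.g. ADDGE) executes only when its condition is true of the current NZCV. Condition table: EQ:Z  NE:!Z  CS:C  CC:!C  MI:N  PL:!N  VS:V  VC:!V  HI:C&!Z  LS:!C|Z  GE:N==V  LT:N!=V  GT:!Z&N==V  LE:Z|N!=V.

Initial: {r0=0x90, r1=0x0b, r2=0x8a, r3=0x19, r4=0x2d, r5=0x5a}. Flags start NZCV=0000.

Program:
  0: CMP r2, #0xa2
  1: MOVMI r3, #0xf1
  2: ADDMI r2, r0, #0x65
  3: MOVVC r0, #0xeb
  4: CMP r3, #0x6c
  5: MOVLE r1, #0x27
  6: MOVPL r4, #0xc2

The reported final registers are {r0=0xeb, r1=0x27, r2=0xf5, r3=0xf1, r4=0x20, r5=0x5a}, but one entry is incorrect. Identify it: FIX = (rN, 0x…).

0: ✓ CMP  NZCV=1000
1: ✓ MOVMI  r3←0xf1
2: ✓ ADDMI  r2←0xf5
3: ✓ MOVVC  r0←0xeb
4: ✓ CMP  NZCV=1010
5: ✓ MOVLE  r1←0x27
6: · MOVPL

FIX = (r4, 0x2d)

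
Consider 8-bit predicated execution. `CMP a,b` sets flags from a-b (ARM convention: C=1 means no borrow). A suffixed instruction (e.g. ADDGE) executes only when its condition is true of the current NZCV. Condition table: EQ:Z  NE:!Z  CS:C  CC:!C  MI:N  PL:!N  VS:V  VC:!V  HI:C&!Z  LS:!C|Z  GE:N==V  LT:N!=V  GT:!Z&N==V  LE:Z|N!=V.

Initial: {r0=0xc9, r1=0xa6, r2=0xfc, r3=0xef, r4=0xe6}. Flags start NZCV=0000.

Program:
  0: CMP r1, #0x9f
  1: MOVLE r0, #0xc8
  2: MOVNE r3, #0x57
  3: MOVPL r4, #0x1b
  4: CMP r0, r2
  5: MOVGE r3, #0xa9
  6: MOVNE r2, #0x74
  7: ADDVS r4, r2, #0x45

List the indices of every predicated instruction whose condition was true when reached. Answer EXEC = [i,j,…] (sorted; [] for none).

[0] flags=0010 → (cmp)
[1] flags=0010 LE?F → skip
[2] flags=0010 NE?T → r3=0x57
[3] flags=0010 PL?T → r4=0x1b
[4] flags=1000 → (cmp)
[5] flags=1000 GE?F → skip
[6] flags=1000 NE?T → r2=0x74
[7] flags=1000 VS?F → skip

EXEC = [2,3,6]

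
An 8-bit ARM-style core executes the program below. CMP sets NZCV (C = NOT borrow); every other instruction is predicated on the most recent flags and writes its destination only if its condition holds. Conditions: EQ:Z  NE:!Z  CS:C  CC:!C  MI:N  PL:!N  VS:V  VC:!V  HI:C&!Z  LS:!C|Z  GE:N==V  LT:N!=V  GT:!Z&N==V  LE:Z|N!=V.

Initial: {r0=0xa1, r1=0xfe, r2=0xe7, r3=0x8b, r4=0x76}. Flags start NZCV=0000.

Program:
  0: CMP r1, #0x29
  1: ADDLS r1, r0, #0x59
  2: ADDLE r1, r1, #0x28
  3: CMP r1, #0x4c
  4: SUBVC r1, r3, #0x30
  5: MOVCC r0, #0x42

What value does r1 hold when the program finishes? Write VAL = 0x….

VAL = 0x5b

0: ✓ CMP  NZCV=1010
1: · ADDLS
2: ✓ ADDLE  r1←0x26
3: ✓ CMP  NZCV=1000
4: ✓ SUBVC  r1←0x5b
5: ✓ MOVCC  r0←0x42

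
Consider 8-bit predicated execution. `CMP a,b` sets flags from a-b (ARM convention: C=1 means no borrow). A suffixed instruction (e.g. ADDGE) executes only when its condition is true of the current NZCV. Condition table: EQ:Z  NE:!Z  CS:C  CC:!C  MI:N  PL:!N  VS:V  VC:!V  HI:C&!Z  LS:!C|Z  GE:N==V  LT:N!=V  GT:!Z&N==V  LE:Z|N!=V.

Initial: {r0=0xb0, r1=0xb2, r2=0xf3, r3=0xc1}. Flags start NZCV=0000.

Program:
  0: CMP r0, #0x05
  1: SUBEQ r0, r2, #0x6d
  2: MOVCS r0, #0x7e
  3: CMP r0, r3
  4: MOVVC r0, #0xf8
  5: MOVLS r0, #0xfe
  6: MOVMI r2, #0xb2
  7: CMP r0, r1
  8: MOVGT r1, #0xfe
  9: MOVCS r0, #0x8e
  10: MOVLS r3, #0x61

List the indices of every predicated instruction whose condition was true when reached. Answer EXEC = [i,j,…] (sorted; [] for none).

EXEC = [2,5,6,8,9]

[0] flags=1010 → (cmp)
[1] flags=1010 EQ?F → skip
[2] flags=1010 CS?T → r0=0x7e
[3] flags=1001 → (cmp)
[4] flags=1001 VC?F → skip
[5] flags=1001 LS?T → r0=0xfe
[6] flags=1001 MI?T → r2=0xb2
[7] flags=0010 → (cmp)
[8] flags=0010 GT?T → r1=0xfe
[9] flags=0010 CS?T → r0=0x8e
[10] flags=0010 LS?F → skip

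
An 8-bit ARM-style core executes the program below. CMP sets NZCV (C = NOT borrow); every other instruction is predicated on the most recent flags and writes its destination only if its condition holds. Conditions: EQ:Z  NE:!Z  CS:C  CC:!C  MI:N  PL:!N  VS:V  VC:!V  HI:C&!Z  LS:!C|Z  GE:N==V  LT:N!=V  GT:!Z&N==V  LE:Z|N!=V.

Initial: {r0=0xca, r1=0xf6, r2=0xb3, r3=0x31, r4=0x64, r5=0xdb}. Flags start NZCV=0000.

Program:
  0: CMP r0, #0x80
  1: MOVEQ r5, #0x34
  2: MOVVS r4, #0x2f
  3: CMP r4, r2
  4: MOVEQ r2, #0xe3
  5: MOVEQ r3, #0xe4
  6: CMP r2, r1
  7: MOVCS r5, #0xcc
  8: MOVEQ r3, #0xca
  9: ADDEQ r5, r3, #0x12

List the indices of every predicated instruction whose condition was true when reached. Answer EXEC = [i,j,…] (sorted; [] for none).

EXEC = []

[0] flags=0010 → (cmp)
[1] flags=0010 EQ?F → skip
[2] flags=0010 VS?F → skip
[3] flags=1001 → (cmp)
[4] flags=1001 EQ?F → skip
[5] flags=1001 EQ?F → skip
[6] flags=1000 → (cmp)
[7] flags=1000 CS?F → skip
[8] flags=1000 EQ?F → skip
[9] flags=1000 EQ?F → skip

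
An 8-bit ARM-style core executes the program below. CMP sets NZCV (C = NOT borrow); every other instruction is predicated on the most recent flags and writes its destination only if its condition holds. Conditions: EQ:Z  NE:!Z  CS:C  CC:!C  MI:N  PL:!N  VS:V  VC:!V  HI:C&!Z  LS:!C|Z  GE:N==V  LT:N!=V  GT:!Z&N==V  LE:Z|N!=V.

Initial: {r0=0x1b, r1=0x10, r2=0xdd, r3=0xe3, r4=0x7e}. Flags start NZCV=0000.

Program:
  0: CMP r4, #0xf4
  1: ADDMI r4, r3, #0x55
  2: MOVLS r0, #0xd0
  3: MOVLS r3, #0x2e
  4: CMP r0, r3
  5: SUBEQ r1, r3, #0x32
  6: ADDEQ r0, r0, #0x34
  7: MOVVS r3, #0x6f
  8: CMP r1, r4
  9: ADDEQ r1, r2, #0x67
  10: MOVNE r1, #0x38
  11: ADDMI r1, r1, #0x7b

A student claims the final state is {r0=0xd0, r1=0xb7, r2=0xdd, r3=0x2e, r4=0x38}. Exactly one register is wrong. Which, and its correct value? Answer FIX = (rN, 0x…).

FIX = (r1, 0xb3)

0: ✓ CMP  NZCV=1001
1: ✓ ADDMI  r4←0x38
2: ✓ MOVLS  r0←0xd0
3: ✓ MOVLS  r3←0x2e
4: ✓ CMP  NZCV=1010
5: · SUBEQ
6: · ADDEQ
7: · MOVVS
8: ✓ CMP  NZCV=1000
9: · ADDEQ
10: ✓ MOVNE  r1←0x38
11: ✓ ADDMI  r1←0xb3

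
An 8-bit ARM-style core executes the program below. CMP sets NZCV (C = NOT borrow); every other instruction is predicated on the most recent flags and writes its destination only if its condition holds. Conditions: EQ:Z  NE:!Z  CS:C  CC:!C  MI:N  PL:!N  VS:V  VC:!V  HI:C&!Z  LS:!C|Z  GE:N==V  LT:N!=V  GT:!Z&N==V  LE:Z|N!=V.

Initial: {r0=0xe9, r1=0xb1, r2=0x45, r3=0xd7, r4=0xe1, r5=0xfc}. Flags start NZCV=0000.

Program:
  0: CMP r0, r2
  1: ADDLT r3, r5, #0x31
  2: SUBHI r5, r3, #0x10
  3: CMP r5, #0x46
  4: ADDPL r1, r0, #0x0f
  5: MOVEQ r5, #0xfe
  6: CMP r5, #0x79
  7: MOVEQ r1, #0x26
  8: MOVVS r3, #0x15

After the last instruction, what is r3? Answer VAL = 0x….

0: ✓ CMP  NZCV=1010
1: ✓ ADDLT  r3←0x2d
2: ✓ SUBHI  r5←0x1d
3: ✓ CMP  NZCV=1000
4: · ADDPL
5: · MOVEQ
6: ✓ CMP  NZCV=1000
7: · MOVEQ
8: · MOVVS

VAL = 0x2d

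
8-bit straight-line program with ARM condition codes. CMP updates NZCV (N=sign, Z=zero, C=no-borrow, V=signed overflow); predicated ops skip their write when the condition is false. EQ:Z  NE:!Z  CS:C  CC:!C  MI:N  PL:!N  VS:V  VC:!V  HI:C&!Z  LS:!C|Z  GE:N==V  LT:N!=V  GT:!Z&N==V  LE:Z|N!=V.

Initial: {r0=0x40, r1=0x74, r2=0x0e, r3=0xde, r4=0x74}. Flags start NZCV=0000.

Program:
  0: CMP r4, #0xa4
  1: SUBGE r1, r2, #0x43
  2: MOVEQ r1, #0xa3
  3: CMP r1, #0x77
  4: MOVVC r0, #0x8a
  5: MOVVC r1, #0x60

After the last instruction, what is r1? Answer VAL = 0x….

[0] flags=1001 → (cmp)
[1] flags=1001 GE?T → r1=0xcb
[2] flags=1001 EQ?F → skip
[3] flags=0011 → (cmp)
[4] flags=0011 VC?F → skip
[5] flags=0011 VC?F → skip

VAL = 0xcb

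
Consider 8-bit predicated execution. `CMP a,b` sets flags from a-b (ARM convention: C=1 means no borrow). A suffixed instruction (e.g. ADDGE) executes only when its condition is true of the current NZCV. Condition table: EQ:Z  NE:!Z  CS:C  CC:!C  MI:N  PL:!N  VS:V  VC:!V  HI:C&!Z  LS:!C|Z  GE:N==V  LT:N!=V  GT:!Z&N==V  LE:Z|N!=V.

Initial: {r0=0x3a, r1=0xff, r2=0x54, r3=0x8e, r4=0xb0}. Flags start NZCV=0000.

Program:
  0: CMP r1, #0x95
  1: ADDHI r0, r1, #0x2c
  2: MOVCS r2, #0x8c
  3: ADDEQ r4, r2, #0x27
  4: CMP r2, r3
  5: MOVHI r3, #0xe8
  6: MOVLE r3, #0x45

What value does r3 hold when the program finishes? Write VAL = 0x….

VAL = 0x45

[0] flags=0010 → (cmp)
[1] flags=0010 HI?T → r0=0x2b
[2] flags=0010 CS?T → r2=0x8c
[3] flags=0010 EQ?F → skip
[4] flags=1000 → (cmp)
[5] flags=1000 HI?F → skip
[6] flags=1000 LE?T → r3=0x45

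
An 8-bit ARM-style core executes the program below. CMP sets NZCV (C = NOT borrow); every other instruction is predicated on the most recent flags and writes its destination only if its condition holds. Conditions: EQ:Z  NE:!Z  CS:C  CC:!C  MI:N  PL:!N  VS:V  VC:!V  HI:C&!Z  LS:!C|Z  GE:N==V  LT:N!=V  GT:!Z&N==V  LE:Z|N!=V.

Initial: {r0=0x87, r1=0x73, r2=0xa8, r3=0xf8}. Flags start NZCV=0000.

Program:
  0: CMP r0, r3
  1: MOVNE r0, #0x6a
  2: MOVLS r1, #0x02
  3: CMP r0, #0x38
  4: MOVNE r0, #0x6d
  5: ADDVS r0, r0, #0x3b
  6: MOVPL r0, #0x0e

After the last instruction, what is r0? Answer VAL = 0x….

VAL = 0x0e

[0] flags=1000 → (cmp)
[1] flags=1000 NE?T → r0=0x6a
[2] flags=1000 LS?T → r1=0x02
[3] flags=0010 → (cmp)
[4] flags=0010 NE?T → r0=0x6d
[5] flags=0010 VS?F → skip
[6] flags=0010 PL?T → r0=0x0e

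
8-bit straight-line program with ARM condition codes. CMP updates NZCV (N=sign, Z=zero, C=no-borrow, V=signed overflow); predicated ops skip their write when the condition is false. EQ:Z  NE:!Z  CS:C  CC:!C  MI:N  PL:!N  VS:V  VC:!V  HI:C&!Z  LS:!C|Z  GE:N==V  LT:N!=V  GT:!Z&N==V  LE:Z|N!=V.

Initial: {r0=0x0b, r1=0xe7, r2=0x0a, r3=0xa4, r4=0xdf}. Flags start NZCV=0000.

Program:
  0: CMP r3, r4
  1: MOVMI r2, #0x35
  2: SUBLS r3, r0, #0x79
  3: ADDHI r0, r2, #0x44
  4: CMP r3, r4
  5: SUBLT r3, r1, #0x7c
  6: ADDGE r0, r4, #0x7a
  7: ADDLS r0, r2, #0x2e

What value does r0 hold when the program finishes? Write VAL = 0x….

VAL = 0x63

0: ✓ CMP  NZCV=1000
1: ✓ MOVMI  r2←0x35
2: ✓ SUBLS  r3←0x92
3: · ADDHI
4: ✓ CMP  NZCV=1000
5: ✓ SUBLT  r3←0x6b
6: · ADDGE
7: ✓ ADDLS  r0←0x63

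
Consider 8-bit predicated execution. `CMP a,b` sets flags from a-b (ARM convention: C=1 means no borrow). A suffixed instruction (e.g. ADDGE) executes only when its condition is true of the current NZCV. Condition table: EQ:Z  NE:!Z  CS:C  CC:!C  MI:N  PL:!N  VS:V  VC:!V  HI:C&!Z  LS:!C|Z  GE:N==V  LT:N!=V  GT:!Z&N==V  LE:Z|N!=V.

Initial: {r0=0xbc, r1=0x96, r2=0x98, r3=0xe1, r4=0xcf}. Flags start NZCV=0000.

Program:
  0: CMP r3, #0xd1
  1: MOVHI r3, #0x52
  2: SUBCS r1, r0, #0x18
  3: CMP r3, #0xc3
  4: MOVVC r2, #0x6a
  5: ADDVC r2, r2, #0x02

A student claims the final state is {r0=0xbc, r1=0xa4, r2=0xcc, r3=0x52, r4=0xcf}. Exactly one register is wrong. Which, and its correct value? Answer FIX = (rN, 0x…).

0: ✓ CMP  NZCV=0010
1: ✓ MOVHI  r3←0x52
2: ✓ SUBCS  r1←0xa4
3: ✓ CMP  NZCV=1001
4: · MOVVC
5: · ADDVC

FIX = (r2, 0x98)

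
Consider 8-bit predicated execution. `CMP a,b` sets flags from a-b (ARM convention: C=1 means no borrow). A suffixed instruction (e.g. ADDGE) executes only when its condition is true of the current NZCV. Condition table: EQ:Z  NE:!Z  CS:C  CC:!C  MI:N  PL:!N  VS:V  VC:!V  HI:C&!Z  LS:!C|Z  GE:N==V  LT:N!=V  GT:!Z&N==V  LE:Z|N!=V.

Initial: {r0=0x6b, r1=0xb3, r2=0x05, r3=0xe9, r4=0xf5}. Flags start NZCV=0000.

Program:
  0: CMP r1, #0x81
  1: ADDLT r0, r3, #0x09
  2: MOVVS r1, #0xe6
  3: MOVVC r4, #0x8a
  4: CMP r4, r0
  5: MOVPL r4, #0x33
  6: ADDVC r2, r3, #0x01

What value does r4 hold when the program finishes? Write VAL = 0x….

VAL = 0x33

[0] flags=0010 → (cmp)
[1] flags=0010 LT?F → skip
[2] flags=0010 VS?F → skip
[3] flags=0010 VC?T → r4=0x8a
[4] flags=0011 → (cmp)
[5] flags=0011 PL?T → r4=0x33
[6] flags=0011 VC?F → skip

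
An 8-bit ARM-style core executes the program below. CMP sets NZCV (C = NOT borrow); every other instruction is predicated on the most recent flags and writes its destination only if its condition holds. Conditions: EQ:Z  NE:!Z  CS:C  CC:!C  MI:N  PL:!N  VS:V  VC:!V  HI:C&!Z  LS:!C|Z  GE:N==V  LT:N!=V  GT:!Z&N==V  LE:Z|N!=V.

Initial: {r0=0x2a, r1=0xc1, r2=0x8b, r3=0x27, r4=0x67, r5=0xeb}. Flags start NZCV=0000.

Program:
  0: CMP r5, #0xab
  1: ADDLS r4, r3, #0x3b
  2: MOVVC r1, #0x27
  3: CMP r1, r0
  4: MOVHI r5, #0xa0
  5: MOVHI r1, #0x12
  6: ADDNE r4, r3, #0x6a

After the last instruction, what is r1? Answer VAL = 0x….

[0] flags=0010 → (cmp)
[1] flags=0010 LS?F → skip
[2] flags=0010 VC?T → r1=0x27
[3] flags=1000 → (cmp)
[4] flags=1000 HI?F → skip
[5] flags=1000 HI?F → skip
[6] flags=1000 NE?T → r4=0x91

VAL = 0x27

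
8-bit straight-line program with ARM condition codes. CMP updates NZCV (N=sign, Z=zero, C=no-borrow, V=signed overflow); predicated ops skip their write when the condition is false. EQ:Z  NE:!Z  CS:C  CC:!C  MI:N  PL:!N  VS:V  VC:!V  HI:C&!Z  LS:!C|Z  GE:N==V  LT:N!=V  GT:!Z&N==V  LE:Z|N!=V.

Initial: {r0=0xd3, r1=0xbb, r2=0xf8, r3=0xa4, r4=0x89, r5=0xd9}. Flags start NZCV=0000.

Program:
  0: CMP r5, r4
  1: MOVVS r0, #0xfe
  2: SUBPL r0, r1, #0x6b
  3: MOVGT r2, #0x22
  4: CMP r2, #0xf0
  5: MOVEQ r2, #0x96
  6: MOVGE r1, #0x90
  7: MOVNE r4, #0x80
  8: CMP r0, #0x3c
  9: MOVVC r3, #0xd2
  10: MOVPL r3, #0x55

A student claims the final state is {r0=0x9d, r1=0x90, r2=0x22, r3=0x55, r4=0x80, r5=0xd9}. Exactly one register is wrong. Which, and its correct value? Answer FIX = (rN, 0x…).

FIX = (r0, 0x50)

[0] flags=0010 → (cmp)
[1] flags=0010 VS?F → skip
[2] flags=0010 PL?T → r0=0x50
[3] flags=0010 GT?T → r2=0x22
[4] flags=0000 → (cmp)
[5] flags=0000 EQ?F → skip
[6] flags=0000 GE?T → r1=0x90
[7] flags=0000 NE?T → r4=0x80
[8] flags=0010 → (cmp)
[9] flags=0010 VC?T → r3=0xd2
[10] flags=0010 PL?T → r3=0x55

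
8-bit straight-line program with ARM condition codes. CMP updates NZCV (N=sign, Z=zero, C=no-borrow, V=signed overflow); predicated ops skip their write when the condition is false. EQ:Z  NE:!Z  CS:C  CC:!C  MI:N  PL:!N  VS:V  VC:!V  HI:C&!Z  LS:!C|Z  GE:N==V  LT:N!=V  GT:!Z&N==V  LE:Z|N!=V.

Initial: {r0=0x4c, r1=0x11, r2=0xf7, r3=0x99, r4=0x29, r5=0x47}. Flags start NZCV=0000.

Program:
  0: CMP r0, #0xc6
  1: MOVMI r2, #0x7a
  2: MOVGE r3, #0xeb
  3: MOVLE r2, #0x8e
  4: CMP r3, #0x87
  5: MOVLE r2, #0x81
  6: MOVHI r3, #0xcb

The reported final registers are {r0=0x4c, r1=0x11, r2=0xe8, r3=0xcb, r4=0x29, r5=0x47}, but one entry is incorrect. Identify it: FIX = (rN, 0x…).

0: ✓ CMP  NZCV=1001
1: ✓ MOVMI  r2←0x7a
2: ✓ MOVGE  r3←0xeb
3: · MOVLE
4: ✓ CMP  NZCV=0010
5: · MOVLE
6: ✓ MOVHI  r3←0xcb

FIX = (r2, 0x7a)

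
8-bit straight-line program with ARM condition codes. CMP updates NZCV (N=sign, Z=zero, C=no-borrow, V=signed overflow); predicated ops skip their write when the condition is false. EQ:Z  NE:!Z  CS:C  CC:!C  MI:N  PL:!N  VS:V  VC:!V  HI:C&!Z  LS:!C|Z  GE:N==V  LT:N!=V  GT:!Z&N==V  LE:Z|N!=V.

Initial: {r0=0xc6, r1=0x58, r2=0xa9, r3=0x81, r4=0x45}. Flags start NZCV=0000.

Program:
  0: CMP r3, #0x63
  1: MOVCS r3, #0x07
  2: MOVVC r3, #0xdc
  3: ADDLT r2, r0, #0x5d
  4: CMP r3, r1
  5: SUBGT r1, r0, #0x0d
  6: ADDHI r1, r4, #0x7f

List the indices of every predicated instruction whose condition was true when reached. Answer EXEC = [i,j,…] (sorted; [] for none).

[0] flags=0011 → (cmp)
[1] flags=0011 CS?T → r3=0x07
[2] flags=0011 VC?F → skip
[3] flags=0011 LT?T → r2=0x23
[4] flags=1000 → (cmp)
[5] flags=1000 GT?F → skip
[6] flags=1000 HI?F → skip

EXEC = [1,3]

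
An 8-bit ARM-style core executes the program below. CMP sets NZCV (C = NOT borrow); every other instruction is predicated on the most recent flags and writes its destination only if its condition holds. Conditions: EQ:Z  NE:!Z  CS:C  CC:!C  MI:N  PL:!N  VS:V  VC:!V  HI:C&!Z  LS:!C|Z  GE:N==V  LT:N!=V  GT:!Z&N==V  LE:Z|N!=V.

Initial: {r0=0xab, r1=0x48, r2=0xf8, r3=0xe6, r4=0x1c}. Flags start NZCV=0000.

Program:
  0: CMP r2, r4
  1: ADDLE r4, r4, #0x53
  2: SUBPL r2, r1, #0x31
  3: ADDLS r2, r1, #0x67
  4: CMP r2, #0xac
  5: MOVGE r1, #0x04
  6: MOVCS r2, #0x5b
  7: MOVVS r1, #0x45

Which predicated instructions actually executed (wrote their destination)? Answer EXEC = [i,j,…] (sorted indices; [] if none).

EXEC = [1,5,6]

[0] flags=1010 → (cmp)
[1] flags=1010 LE?T → r4=0x6f
[2] flags=1010 PL?F → skip
[3] flags=1010 LS?F → skip
[4] flags=0010 → (cmp)
[5] flags=0010 GE?T → r1=0x04
[6] flags=0010 CS?T → r2=0x5b
[7] flags=0010 VS?F → skip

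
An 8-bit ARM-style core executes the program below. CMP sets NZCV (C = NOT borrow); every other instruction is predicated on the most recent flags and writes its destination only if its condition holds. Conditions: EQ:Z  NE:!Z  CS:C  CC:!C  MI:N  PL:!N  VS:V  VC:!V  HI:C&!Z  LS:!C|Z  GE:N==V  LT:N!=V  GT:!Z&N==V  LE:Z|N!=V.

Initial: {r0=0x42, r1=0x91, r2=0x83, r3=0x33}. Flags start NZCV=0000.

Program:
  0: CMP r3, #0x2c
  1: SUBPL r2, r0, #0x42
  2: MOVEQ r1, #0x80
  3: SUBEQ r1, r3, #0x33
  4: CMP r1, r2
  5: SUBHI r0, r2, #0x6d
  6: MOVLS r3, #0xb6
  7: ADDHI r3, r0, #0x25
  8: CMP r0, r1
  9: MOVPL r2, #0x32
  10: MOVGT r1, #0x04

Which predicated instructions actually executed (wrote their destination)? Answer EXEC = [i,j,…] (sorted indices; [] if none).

EXEC = [1,5,7,9,10]

0: ✓ CMP  NZCV=0010
1: ✓ SUBPL  r2←0x00
2: · MOVEQ
3: · SUBEQ
4: ✓ CMP  NZCV=1010
5: ✓ SUBHI  r0←0x93
6: · MOVLS
7: ✓ ADDHI  r3←0xb8
8: ✓ CMP  NZCV=0010
9: ✓ MOVPL  r2←0x32
10: ✓ MOVGT  r1←0x04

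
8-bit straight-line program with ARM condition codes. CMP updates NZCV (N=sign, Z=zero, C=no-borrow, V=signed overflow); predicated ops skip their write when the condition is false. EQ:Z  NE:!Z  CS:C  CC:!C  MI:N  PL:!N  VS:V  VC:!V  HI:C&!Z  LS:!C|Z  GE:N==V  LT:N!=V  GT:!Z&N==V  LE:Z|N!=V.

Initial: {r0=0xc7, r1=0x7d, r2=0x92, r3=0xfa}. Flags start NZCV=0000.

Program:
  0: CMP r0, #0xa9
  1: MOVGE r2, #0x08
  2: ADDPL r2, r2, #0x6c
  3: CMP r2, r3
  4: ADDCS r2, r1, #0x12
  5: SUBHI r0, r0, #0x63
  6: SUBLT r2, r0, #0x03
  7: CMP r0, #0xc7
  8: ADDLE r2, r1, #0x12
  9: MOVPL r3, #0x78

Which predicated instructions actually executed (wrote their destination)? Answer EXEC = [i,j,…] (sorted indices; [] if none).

[0] flags=0010 → (cmp)
[1] flags=0010 GE?T → r2=0x08
[2] flags=0010 PL?T → r2=0x74
[3] flags=0000 → (cmp)
[4] flags=0000 CS?F → skip
[5] flags=0000 HI?F → skip
[6] flags=0000 LT?F → skip
[7] flags=0110 → (cmp)
[8] flags=0110 LE?T → r2=0x8f
[9] flags=0110 PL?T → r3=0x78

EXEC = [1,2,8,9]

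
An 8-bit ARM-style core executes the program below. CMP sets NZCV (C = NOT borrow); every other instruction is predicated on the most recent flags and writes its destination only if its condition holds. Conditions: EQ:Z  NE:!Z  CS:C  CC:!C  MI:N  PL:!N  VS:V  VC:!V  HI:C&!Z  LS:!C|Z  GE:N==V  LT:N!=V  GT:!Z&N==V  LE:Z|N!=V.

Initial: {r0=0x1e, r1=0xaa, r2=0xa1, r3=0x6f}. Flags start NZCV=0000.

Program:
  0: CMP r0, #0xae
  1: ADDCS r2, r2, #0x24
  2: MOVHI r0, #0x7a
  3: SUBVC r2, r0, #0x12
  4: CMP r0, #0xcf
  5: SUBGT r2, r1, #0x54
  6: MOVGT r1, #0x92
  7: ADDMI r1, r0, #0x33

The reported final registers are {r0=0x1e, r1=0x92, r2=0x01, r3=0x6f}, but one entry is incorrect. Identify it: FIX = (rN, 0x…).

FIX = (r2, 0x56)

0: ✓ CMP  NZCV=0000
1: · ADDCS
2: · MOVHI
3: ✓ SUBVC  r2←0x0c
4: ✓ CMP  NZCV=0000
5: ✓ SUBGT  r2←0x56
6: ✓ MOVGT  r1←0x92
7: · ADDMI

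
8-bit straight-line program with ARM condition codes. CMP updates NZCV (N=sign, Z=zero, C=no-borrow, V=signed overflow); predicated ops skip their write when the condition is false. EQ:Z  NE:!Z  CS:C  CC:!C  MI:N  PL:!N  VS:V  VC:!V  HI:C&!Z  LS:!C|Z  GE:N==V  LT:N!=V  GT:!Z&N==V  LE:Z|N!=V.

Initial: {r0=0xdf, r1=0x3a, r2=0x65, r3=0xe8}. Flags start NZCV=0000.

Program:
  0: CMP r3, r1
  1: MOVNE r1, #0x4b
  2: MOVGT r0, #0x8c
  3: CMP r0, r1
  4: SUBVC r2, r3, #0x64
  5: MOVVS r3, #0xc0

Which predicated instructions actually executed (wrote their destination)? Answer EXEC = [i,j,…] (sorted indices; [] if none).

EXEC = [1,4]

[0] flags=1010 → (cmp)
[1] flags=1010 NE?T → r1=0x4b
[2] flags=1010 GT?F → skip
[3] flags=1010 → (cmp)
[4] flags=1010 VC?T → r2=0x84
[5] flags=1010 VS?F → skip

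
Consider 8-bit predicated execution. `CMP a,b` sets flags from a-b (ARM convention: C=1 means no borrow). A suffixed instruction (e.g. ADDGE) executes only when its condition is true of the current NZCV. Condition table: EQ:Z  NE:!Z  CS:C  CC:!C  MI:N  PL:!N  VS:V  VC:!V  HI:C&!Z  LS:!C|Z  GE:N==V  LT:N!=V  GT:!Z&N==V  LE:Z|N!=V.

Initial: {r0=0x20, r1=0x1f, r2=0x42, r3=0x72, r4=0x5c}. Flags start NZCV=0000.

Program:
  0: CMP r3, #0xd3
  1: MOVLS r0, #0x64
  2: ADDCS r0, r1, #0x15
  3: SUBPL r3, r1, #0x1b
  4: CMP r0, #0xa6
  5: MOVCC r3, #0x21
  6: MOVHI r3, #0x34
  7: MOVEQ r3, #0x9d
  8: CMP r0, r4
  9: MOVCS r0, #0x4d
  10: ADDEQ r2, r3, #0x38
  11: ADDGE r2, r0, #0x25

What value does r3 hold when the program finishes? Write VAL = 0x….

VAL = 0x21

[0] flags=1001 → (cmp)
[1] flags=1001 LS?T → r0=0x64
[2] flags=1001 CS?F → skip
[3] flags=1001 PL?F → skip
[4] flags=1001 → (cmp)
[5] flags=1001 CC?T → r3=0x21
[6] flags=1001 HI?F → skip
[7] flags=1001 EQ?F → skip
[8] flags=0010 → (cmp)
[9] flags=0010 CS?T → r0=0x4d
[10] flags=0010 EQ?F → skip
[11] flags=0010 GE?T → r2=0x72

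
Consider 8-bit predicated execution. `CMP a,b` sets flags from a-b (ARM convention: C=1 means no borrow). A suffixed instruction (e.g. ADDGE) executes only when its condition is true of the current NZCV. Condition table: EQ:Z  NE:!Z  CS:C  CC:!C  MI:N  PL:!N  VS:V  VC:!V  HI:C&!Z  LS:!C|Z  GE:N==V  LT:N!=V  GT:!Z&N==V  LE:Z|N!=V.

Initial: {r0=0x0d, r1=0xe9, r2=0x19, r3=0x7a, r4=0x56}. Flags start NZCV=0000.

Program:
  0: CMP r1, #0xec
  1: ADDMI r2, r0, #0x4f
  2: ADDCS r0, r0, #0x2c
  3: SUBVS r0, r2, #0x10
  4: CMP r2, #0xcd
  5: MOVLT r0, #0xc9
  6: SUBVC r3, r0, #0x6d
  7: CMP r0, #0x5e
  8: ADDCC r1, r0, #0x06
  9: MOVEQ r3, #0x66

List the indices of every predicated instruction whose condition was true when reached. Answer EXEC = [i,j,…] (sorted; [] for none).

EXEC = [1,8]

0: ✓ CMP  NZCV=1000
1: ✓ ADDMI  r2←0x5c
2: · ADDCS
3: · SUBVS
4: ✓ CMP  NZCV=1001
5: · MOVLT
6: · SUBVC
7: ✓ CMP  NZCV=1000
8: ✓ ADDCC  r1←0x13
9: · MOVEQ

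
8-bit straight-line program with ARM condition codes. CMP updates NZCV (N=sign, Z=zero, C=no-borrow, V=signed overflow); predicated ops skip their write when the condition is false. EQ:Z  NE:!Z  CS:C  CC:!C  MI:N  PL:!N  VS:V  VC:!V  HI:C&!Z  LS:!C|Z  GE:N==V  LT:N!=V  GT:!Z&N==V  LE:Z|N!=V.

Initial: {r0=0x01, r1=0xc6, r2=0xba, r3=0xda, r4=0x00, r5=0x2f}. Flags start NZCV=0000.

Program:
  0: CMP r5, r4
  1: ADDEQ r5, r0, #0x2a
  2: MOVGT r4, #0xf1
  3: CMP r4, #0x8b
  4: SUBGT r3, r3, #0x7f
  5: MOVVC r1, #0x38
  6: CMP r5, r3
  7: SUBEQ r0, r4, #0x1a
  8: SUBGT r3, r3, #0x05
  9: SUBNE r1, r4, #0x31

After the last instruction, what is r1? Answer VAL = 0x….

0: ✓ CMP  NZCV=0010
1: · ADDEQ
2: ✓ MOVGT  r4←0xf1
3: ✓ CMP  NZCV=0010
4: ✓ SUBGT  r3←0x5b
5: ✓ MOVVC  r1←0x38
6: ✓ CMP  NZCV=1000
7: · SUBEQ
8: · SUBGT
9: ✓ SUBNE  r1←0xc0

VAL = 0xc0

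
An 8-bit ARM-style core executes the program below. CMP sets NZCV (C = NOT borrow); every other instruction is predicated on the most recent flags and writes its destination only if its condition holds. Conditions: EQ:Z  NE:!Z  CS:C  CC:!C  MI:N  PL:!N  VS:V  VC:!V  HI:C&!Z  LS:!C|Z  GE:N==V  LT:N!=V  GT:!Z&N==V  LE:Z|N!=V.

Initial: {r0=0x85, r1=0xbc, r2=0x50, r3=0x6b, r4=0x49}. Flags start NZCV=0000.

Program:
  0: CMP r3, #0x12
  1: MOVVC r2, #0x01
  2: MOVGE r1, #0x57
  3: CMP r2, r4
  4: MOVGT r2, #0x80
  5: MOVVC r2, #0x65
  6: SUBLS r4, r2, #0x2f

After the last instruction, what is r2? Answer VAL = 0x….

VAL = 0x65

[0] flags=0010 → (cmp)
[1] flags=0010 VC?T → r2=0x01
[2] flags=0010 GE?T → r1=0x57
[3] flags=1000 → (cmp)
[4] flags=1000 GT?F → skip
[5] flags=1000 VC?T → r2=0x65
[6] flags=1000 LS?T → r4=0x36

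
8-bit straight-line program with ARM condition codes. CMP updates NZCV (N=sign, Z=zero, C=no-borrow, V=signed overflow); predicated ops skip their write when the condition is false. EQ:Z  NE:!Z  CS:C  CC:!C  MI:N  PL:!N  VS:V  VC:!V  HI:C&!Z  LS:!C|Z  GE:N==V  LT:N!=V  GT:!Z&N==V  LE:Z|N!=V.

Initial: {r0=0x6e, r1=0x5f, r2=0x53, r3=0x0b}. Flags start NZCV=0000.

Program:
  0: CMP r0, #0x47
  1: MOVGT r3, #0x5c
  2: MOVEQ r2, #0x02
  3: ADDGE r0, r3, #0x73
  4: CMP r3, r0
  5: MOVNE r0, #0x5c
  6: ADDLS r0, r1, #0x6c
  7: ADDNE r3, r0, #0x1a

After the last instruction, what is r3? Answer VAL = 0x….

VAL = 0xe5

[0] flags=0010 → (cmp)
[1] flags=0010 GT?T → r3=0x5c
[2] flags=0010 EQ?F → skip
[3] flags=0010 GE?T → r0=0xcf
[4] flags=1001 → (cmp)
[5] flags=1001 NE?T → r0=0x5c
[6] flags=1001 LS?T → r0=0xcb
[7] flags=1001 NE?T → r3=0xe5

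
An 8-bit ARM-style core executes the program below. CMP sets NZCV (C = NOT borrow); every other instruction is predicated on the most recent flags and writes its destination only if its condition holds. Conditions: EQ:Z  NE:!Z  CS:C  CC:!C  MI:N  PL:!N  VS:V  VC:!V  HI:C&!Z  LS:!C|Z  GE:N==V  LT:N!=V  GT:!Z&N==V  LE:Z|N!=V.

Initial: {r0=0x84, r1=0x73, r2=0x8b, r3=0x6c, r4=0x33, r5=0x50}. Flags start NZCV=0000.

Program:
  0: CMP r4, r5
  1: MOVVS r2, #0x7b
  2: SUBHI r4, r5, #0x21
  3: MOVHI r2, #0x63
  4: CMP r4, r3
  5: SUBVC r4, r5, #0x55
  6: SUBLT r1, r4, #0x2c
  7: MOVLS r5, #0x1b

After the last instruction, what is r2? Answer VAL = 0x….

0: ✓ CMP  NZCV=1000
1: · MOVVS
2: · SUBHI
3: · MOVHI
4: ✓ CMP  NZCV=1000
5: ✓ SUBVC  r4←0xfb
6: ✓ SUBLT  r1←0xcf
7: ✓ MOVLS  r5←0x1b

VAL = 0x8b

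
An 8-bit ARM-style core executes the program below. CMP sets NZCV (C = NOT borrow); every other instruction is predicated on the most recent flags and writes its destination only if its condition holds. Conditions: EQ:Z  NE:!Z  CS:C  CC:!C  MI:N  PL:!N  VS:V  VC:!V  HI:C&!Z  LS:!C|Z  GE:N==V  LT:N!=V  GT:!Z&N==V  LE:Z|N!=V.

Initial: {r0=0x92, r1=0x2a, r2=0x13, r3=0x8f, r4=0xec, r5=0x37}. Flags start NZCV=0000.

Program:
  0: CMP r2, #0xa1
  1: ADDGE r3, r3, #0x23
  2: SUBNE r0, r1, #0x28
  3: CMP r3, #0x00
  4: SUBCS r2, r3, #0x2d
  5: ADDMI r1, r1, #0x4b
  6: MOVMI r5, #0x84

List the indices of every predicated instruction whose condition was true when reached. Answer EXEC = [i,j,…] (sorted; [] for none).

[0] flags=0000 → (cmp)
[1] flags=0000 GE?T → r3=0xb2
[2] flags=0000 NE?T → r0=0x02
[3] flags=1010 → (cmp)
[4] flags=1010 CS?T → r2=0x85
[5] flags=1010 MI?T → r1=0x75
[6] flags=1010 MI?T → r5=0x84

EXEC = [1,2,4,5,6]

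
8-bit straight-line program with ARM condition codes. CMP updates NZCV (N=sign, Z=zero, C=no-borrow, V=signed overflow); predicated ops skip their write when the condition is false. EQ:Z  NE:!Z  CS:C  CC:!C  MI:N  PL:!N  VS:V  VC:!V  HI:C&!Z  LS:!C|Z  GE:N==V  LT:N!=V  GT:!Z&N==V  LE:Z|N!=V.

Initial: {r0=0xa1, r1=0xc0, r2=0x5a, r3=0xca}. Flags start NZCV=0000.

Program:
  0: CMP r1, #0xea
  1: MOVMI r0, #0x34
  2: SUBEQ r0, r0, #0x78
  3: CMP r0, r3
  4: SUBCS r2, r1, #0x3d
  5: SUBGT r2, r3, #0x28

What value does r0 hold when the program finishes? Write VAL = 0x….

0: ✓ CMP  NZCV=1000
1: ✓ MOVMI  r0←0x34
2: · SUBEQ
3: ✓ CMP  NZCV=0000
4: · SUBCS
5: ✓ SUBGT  r2←0xa2

VAL = 0x34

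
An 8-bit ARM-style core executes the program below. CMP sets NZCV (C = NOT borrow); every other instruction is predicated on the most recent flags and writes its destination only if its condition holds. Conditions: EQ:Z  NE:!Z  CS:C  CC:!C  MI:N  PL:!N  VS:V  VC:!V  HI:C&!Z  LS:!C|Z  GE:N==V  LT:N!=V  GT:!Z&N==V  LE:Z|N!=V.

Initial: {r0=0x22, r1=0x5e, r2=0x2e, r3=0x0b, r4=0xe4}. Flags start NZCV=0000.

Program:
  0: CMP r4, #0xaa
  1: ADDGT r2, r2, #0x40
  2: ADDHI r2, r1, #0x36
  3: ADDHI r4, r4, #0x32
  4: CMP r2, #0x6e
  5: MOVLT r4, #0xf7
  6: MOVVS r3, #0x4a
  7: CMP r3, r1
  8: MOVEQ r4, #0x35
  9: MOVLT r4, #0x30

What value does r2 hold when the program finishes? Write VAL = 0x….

VAL = 0x94

[0] flags=0010 → (cmp)
[1] flags=0010 GT?T → r2=0x6e
[2] flags=0010 HI?T → r2=0x94
[3] flags=0010 HI?T → r4=0x16
[4] flags=0011 → (cmp)
[5] flags=0011 LT?T → r4=0xf7
[6] flags=0011 VS?T → r3=0x4a
[7] flags=1000 → (cmp)
[8] flags=1000 EQ?F → skip
[9] flags=1000 LT?T → r4=0x30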